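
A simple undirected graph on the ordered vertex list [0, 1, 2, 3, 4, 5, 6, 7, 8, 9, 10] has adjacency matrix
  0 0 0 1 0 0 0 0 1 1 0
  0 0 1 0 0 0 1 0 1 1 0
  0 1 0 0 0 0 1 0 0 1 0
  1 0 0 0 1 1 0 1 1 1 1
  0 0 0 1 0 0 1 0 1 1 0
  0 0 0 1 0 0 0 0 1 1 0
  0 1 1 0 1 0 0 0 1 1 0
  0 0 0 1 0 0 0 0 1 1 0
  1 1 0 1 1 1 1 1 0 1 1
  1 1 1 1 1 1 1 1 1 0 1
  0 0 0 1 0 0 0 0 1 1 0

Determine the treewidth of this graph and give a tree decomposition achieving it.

Every bag has size at most 4, so the width is 4 − 1 = 3 and tw(G) ≤ 3. Conversely, {1, 6, 8, 9} is a clique of size 4, and the vertices of any clique must share a bag in every tree decomposition; so some bag has ≥ 4 vertices and tw(G) ≥ 3. Therefore the treewidth is 3.

Treewidth 3.
Bags: B1 = {3, 8, 9, 10}  B2 = {3, 4, 8, 9}  B3 = {3, 7, 8, 9}  B4 = {4, 6, 8, 9}  B5 = {1, 6, 8, 9}  B6 = {3, 5, 8, 9}  B7 = {0, 3, 8, 9}  B8 = {1, 2, 6, 9}
Tree: B1–B2, B1–B3, B2–B4, B4–B5, B2–B6, B1–B7, B5–B8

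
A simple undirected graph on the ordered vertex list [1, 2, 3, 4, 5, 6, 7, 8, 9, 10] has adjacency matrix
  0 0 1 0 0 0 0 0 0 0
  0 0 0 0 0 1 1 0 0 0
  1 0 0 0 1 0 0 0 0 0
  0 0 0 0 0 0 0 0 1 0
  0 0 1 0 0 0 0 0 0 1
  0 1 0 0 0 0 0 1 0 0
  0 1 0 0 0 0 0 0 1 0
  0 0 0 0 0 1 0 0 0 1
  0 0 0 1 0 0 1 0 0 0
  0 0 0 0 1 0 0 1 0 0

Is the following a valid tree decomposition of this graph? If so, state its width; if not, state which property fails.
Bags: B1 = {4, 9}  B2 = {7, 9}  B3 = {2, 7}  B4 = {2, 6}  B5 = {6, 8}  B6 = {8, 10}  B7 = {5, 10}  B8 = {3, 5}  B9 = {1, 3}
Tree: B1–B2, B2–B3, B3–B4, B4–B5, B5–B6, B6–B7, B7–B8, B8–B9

Checking the three conditions: (i) the bags cover all of {1, 2, 3, 4, 5, 6, 7, 8, 9, 10}; (ii) for each edge, some bag contains both endpoints; (iii) the bags containing any fixed vertex form a subtree. All hold, so the decomposition is valid with width 2 − 1 = 1.

Yes; width 1.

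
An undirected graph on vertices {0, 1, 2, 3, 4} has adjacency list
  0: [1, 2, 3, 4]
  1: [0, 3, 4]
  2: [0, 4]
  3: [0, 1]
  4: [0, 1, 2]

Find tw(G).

2

A width-2 tree decomposition is:
Bags: B1 = {0, 1, 4}  B2 = {0, 2, 4}  B3 = {0, 1, 3}
Tree: B1–B2, B1–B3
Each bag holds 3 vertices, so the decomposition has width 2, which upper-bounds the treewidth. Conversely, {0, 1, 3} is a clique of size 3, and the vertices of any clique must share a bag in every tree decomposition; so some bag has ≥ 3 vertices and tw(G) ≥ 2. Hence tw(G) = 2 exactly.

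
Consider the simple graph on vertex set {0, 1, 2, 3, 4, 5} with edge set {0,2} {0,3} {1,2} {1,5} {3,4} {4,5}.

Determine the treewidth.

A width-2 tree decomposition is:
Bags: B1 = {3, 4, 5}  B2 = {0, 3, 5}  B3 = {0, 2, 5}  B4 = {1, 2, 5}
Tree: B1–B2, B2–B3, B3–B4
Every bag has size at most 3, so the width is 3 − 1 = 2 and tw(G) ≤ 2. The edges 5–4–3–0–2–1–5 form a cycle, so G is not a tree and its treewidth is at least 2. Therefore the treewidth is 2.

2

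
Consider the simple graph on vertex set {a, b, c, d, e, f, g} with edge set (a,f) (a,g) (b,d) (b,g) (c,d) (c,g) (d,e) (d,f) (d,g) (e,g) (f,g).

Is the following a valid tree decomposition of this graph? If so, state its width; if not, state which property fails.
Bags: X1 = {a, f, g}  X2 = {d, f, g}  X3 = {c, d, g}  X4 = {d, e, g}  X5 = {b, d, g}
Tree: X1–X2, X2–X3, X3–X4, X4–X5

Yes; width 2.

Vertex coverage: the bags together contain {a, b, c, d, e, f, g}, the full vertex set. Edge coverage: each edge of G has both endpoints in at least one bag. Running intersection: for every vertex, the bags containing it form a connected subtree. All three properties hold, so this is a valid tree decomposition of width max|bag| − 1 = 2, and hence tw(G) ≤ 2.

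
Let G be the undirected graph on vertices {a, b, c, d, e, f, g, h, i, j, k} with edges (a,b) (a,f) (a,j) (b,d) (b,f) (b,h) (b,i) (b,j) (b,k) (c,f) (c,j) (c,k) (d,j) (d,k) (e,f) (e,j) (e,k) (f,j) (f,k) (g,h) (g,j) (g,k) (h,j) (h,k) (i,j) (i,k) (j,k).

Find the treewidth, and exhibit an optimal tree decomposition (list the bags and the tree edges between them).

Every bag has size at most 4, so the width is 4 − 1 = 3 and tw(G) ≤ 3. For the lower bound, the 4 vertices {a, b, f, j} are pairwise adjacent, and any tree decomposition puts a clique entirely inside one bag — forcing width ≥ 3. The upper and lower bounds meet at 3, so that is the treewidth.

Treewidth 3.
One such decomposition:
Bags: B1 = {b, d, j, k}  B2 = {b, i, j, k}  B3 = {b, f, j, k}  B4 = {b, h, j, k}  B5 = {e, f, j, k}  B6 = {g, h, j, k}  B7 = {a, b, f, j}  B8 = {c, f, j, k}
Tree: B1–B2, B1–B3, B3–B4, B3–B5, B4–B6, B3–B7, B5–B8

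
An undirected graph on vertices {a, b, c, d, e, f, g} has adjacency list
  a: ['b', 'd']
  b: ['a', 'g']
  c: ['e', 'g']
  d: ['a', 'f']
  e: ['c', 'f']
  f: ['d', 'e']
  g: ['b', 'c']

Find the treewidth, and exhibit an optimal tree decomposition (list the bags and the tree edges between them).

The largest bag has 3 vertices, giving width 2; this decomposition certifies tw(G) ≤ 2. The edges g–b–a–d–f–e–c–g form a cycle, so G is not a tree and its treewidth is at least 2. Combining the bounds, tw(G) = 2.

Treewidth 2.
One optimal decomposition is:
Bags: B1 = {a, b, g}  B2 = {a, d, g}  B3 = {d, f, g}  B4 = {e, f, g}  B5 = {c, e, g}
Tree: B1–B2, B2–B3, B3–B4, B4–B5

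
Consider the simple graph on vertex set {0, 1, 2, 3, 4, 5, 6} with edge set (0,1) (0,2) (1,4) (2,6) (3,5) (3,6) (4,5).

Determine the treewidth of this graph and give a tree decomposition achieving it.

Each bag holds 3 vertices, so the decomposition has width 2, which upper-bounds the treewidth. Since 6–2–0–1–4–5–3–6 is a cycle in G, G is not acyclic. Forests are exactly the graphs of treewidth ≤ 1, so tw(G) ≥ 2. Hence tw(G) = 2 exactly.

Treewidth 2.
One optimal decomposition is:
Bags: B1 = {0, 2, 6}  B2 = {0, 1, 6}  B3 = {1, 4, 6}  B4 = {4, 5, 6}  B5 = {3, 5, 6}
Tree: B1–B2, B2–B3, B3–B4, B4–B5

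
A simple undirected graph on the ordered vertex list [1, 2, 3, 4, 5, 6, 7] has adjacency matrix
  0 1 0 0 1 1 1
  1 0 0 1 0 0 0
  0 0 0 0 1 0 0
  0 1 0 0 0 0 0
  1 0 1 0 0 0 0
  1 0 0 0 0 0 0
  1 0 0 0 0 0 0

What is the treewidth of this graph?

1

A width-1 tree decomposition is:
Bags: B1 = {1, 5}  B2 = {1, 2}  B3 = {3, 5}  B4 = {2, 4}  B5 = {1, 7}  B6 = {1, 6}
Tree: B1–B2, B1–B3, B2–B4, B2–B5, B2–B6
Each bag holds 2 vertices, so the decomposition has width 1, which upper-bounds the treewidth. Any graph with an edge has treewidth ≥ 1, and G has the edge 5–1. Therefore the treewidth is 1.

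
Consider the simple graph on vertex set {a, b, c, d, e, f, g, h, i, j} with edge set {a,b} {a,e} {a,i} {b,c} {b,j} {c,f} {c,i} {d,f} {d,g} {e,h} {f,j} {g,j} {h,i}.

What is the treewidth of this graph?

A width-2 tree decomposition is:
Bags: B1 = {e, h, i}  B2 = {a, e, i}  B3 = {a, c, i}  B4 = {a, b, c}  B5 = {b, c, f}  B6 = {b, f, j}  B7 = {d, f, j}  B8 = {d, g, j}
Tree: B1–B2, B2–B3, B3–B4, B4–B5, B5–B6, B6–B7, B7–B8
Every bag has size at most 3, so the width is 3 − 1 = 2 and tw(G) ≤ 2. For the lower bound, G contains the cycle h–e–a–i–h, so G is not a forest; only forests have treewidth ≤ 1, hence tw(G) ≥ 2. Therefore the treewidth is 2.

2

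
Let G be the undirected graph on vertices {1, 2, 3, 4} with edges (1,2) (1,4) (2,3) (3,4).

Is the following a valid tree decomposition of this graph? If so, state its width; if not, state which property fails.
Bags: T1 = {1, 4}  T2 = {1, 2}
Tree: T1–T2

No — vertex 3 appears in no bag.

A tree decomposition must satisfy three properties: every vertex lies in some bag; for every edge, both endpoints lie together in some bag; and for every vertex, the bags containing it form a connected subtree. Here vertex 3 appears in no bag, so the decomposition is invalid.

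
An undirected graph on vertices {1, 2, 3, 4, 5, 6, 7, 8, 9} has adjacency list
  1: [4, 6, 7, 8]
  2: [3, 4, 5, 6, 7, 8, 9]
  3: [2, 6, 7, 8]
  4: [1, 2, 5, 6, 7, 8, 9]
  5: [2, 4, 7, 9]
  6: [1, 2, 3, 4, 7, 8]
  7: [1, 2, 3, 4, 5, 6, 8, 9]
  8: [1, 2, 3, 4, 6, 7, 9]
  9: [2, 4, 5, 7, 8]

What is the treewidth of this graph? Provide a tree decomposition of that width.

Each bag holds 5 vertices, so the decomposition has width 4, which upper-bounds the treewidth. Conversely, {1, 4, 6, 7, 8} is a clique of size 5, and the vertices of any clique must share a bag in every tree decomposition; so some bag has ≥ 5 vertices and tw(G) ≥ 4. Hence tw(G) = 4 exactly.

Treewidth 4.
One optimal decomposition is:
Bags: B1 = {2, 4, 6, 7, 8}  B2 = {2, 3, 6, 7, 8}  B3 = {2, 4, 7, 8, 9}  B4 = {2, 4, 5, 7, 9}  B5 = {1, 4, 6, 7, 8}
Tree: B1–B2, B1–B3, B3–B4, B1–B5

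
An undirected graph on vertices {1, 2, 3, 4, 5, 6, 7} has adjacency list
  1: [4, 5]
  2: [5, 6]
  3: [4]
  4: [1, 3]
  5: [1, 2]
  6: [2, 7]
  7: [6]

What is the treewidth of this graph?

1

A width-1 tree decomposition is:
Bags: B1 = {3, 4}  B2 = {1, 4}  B3 = {1, 5}  B4 = {2, 5}  B5 = {2, 6}  B6 = {6, 7}
Tree: B1–B2, B2–B3, B3–B4, B4–B5, B5–B6
The largest bag has 2 vertices, giving width 1; this decomposition certifies tw(G) ≤ 1. G has an edge, so its treewidth is at least 1. Hence tw(G) = 1 exactly.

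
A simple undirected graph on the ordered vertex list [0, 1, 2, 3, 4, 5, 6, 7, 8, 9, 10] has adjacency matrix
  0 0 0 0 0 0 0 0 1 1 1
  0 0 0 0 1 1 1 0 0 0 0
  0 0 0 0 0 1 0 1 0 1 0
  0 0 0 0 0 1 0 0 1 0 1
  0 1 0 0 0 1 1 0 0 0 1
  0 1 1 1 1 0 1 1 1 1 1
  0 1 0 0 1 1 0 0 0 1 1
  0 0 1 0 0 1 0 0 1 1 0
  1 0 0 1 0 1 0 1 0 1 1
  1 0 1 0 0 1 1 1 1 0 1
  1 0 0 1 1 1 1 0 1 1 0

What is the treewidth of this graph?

A width-3 tree decomposition is:
Bags: B1 = {5, 6, 9, 10}  B2 = {5, 8, 9, 10}  B3 = {4, 5, 6, 10}  B4 = {3, 5, 8, 10}  B5 = {5, 7, 8, 9}  B6 = {2, 5, 7, 9}  B7 = {1, 4, 5, 6}  B8 = {0, 8, 9, 10}
Tree: B1–B2, B1–B3, B2–B4, B2–B5, B5–B6, B3–B7, B2–B8
The largest bag has 4 vertices, giving width 3; this decomposition certifies tw(G) ≤ 3. On the other hand G contains the 4-clique {0, 8, 9, 10}. A clique must lie in a single bag of any decomposition, so no decomposition can have width below 3. Hence tw(G) = 3 exactly.

3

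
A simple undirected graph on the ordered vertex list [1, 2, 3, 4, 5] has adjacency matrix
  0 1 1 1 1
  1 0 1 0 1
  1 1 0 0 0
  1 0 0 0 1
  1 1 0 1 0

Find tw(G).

2

A width-2 tree decomposition is:
Bags: B1 = {1, 2, 5}  B2 = {1, 4, 5}  B3 = {1, 2, 3}
Tree: B1–B2, B1–B3
The largest bag has 3 vertices, giving width 2; this decomposition certifies tw(G) ≤ 2. For the lower bound, the 3 vertices {1, 2, 3} are pairwise adjacent, and any tree decomposition puts a clique entirely inside one bag — forcing width ≥ 2. The upper and lower bounds meet at 2, so that is the treewidth.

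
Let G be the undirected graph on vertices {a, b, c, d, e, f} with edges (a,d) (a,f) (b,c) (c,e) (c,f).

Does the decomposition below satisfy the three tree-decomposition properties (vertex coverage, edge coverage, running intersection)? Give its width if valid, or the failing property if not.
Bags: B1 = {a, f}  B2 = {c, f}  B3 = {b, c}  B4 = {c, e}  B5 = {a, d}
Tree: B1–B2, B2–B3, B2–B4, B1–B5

Yes; width 1.

Vertex coverage: the bags together contain {a, b, c, d, e, f}, the full vertex set. Edge coverage: each edge of G has both endpoints in at least one bag. Running intersection: for every vertex, the bags containing it form a connected subtree. All three properties hold, so this is a valid tree decomposition of width max|bag| − 1 = 1, and hence tw(G) ≤ 1.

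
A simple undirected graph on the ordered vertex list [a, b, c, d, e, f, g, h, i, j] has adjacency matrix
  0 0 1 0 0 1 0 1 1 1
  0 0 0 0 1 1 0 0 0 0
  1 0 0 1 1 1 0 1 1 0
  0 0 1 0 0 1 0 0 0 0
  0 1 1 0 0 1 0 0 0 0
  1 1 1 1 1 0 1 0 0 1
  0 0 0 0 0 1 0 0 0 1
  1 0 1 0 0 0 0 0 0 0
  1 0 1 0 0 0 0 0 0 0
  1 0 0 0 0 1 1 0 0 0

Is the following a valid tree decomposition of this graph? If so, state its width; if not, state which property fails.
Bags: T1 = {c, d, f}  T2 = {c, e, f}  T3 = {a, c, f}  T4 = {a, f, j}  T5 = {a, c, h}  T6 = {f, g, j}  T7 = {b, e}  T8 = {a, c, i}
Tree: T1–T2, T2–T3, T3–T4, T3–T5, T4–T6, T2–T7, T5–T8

A tree decomposition must satisfy three properties: every vertex lies in some bag; for every edge, both endpoints lie together in some bag; and for every vertex, the bags containing it form a connected subtree. Here edge (f,b) lies in no bag, so the decomposition is invalid.

No — edge (f,b) lies in no bag.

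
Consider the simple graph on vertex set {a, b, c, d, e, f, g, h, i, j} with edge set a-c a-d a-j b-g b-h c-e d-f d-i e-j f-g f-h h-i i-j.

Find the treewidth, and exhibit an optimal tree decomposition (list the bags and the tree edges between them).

Treewidth 2.
One such decomposition:
Bags: B1 = {c, e, j}  B2 = {a, c, j}  B3 = {a, i, j}  B4 = {a, d, i}  B5 = {d, h, i}  B6 = {d, f, h}  B7 = {b, f, h}  B8 = {b, f, g}
Tree: B1–B2, B2–B3, B3–B4, B4–B5, B5–B6, B6–B7, B7–B8

Each bag holds 3 vertices, so the decomposition has width 2, which upper-bounds the treewidth. Since e–c–a–j–e is a cycle in G, G is not acyclic. Forests are exactly the graphs of treewidth ≤ 1, so tw(G) ≥ 2. Combining the bounds, tw(G) = 2.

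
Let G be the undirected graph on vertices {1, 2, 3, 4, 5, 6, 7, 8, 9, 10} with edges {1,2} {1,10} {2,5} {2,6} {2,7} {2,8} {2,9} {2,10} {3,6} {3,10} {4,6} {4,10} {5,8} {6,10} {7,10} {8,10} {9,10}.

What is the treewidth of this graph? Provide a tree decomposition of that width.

Treewidth 2.
Bags: B1 = {2, 7, 10}  B2 = {2, 8, 10}  B3 = {2, 9, 10}  B4 = {2, 6, 10}  B5 = {1, 2, 10}  B6 = {4, 6, 10}  B7 = {2, 5, 8}  B8 = {3, 6, 10}
Tree: B1–B2, B1–B3, B1–B4, B3–B5, B4–B6, B2–B7, B4–B8

Every bag has size at most 3, so the width is 3 − 1 = 2 and tw(G) ≤ 2. For the lower bound, the 3 vertices {1, 2, 10} are pairwise adjacent, and any tree decomposition puts a clique entirely inside one bag — forcing width ≥ 2. Therefore the treewidth is 2.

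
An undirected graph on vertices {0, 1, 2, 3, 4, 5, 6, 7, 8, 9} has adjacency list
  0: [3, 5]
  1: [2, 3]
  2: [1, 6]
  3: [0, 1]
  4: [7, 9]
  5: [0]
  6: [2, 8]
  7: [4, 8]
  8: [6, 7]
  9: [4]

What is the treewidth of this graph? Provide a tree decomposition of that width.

Every bag has size at most 2, so the width is 2 − 1 = 1 and tw(G) ≤ 1. Since G has at least one edge (e.g. 5–0), it is not an edgeless graph, so tw(G) ≥ 1. Hence tw(G) = 1 exactly.

Treewidth 1.
Bags: B1 = {0, 5}  B2 = {0, 3}  B3 = {1, 3}  B4 = {1, 2}  B5 = {2, 6}  B6 = {6, 8}  B7 = {7, 8}  B8 = {4, 7}  B9 = {4, 9}
Tree: B1–B2, B2–B3, B3–B4, B4–B5, B5–B6, B6–B7, B7–B8, B8–B9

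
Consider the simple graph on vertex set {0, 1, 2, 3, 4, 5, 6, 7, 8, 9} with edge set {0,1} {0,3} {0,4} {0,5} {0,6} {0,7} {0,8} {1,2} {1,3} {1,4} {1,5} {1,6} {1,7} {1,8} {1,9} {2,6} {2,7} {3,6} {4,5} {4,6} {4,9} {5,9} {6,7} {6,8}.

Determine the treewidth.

A width-3 tree decomposition is:
Bags: B1 = {1, 4, 5, 9}  B2 = {0, 1, 4, 5}  B3 = {0, 1, 4, 6}  B4 = {0, 1, 6, 8}  B5 = {0, 1, 6, 7}  B6 = {1, 2, 6, 7}  B7 = {0, 1, 3, 6}
Tree: B1–B2, B2–B3, B3–B4, B3–B5, B5–B6, B3–B7
Each bag holds 4 vertices, so the decomposition has width 3, which upper-bounds the treewidth. On the other hand G contains the 4-clique {0, 1, 4, 5}. A clique must lie in a single bag of any decomposition, so no decomposition can have width below 3. The upper and lower bounds meet at 3, so that is the treewidth.

3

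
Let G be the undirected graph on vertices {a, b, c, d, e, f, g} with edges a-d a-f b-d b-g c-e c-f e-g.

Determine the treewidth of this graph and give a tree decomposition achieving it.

Every bag has size at most 3, so the width is 3 − 1 = 2 and tw(G) ≤ 2. For the lower bound, G contains the cycle f–c–e–g–b–d–a–f, so G is not a forest; only forests have treewidth ≤ 1, hence tw(G) ≥ 2. Hence tw(G) = 2 exactly.

Treewidth 2.
One such decomposition:
Bags: B1 = {c, e, f}  B2 = {e, f, g}  B3 = {b, f, g}  B4 = {b, d, f}  B5 = {a, d, f}
Tree: B1–B2, B2–B3, B3–B4, B4–B5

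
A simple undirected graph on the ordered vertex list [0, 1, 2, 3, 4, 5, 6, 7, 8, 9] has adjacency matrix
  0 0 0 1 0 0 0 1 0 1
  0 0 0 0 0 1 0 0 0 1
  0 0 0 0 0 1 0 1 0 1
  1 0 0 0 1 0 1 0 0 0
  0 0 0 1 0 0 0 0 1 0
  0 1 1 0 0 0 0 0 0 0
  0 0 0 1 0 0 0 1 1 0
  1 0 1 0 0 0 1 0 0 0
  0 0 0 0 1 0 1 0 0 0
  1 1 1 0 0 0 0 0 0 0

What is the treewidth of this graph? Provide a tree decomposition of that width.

Every bag has size at most 3, so the width is 3 − 1 = 2 and tw(G) ≤ 2. For the lower bound, G contains the cycle 5–1–9–2–5, so G is not a forest; only forests have treewidth ≤ 1, hence tw(G) ≥ 2. The upper and lower bounds meet at 2, so that is the treewidth.

Treewidth 2.
One such decomposition:
Bags: B1 = {1, 2, 5}  B2 = {1, 2, 9}  B3 = {2, 7, 9}  B4 = {0, 7, 9}  B5 = {0, 6, 7}  B6 = {0, 3, 6}  B7 = {3, 6, 8}  B8 = {3, 4, 8}
Tree: B1–B2, B2–B3, B3–B4, B4–B5, B5–B6, B6–B7, B7–B8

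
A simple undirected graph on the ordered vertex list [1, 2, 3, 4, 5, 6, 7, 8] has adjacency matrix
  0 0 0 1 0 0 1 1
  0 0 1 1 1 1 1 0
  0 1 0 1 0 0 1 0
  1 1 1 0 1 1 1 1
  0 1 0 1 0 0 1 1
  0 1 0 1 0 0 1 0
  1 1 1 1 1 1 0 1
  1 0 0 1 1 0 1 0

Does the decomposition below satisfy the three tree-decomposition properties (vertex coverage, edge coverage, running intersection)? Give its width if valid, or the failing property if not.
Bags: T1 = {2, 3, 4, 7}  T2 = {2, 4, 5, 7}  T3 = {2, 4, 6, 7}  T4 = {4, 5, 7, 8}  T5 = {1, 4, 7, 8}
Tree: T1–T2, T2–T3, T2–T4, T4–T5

Every vertex of G appears in some bag (union = {1, 2, 3, 4, 5, 6, 7, 8}); every edge is covered by a bag; and for each vertex v the set of bags containing v is connected in the bag tree. The decomposition is therefore valid. The largest bag has 4 vertices, so the width is 3.

Yes; width 3.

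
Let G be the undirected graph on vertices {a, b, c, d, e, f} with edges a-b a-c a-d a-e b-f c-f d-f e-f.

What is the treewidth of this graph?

A width-2 tree decomposition is:
Bags: B1 = {a, c, f}  B2 = {a, d, f}  B3 = {a, b, f}  B4 = {a, e, f}
Tree: B1–B2, B2–B3, B3–B4
Each bag holds 3 vertices, so the decomposition has width 2, which upper-bounds the treewidth. The edges f–c–a–d–f form a cycle, so G is not a tree and its treewidth is at least 2. Therefore the treewidth is 2.

2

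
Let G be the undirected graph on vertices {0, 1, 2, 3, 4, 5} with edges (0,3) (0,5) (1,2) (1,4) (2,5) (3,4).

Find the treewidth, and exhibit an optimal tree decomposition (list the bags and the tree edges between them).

Treewidth 2.
Bags: B1 = {1, 3, 4}  B2 = {0, 1, 3}  B3 = {0, 1, 5}  B4 = {1, 2, 5}
Tree: B1–B2, B2–B3, B3–B4

Each bag holds 3 vertices, so the decomposition has width 2, which upper-bounds the treewidth. The edges 1–4–3–0–5–2–1 form a cycle, so G is not a tree and its treewidth is at least 2. The upper and lower bounds meet at 2, so that is the treewidth.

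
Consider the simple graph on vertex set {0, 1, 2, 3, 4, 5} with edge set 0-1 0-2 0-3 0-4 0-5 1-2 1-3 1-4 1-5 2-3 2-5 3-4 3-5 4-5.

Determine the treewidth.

A width-4 tree decomposition is:
Bags: B1 = {0, 1, 2, 3, 5}  B2 = {0, 1, 3, 4, 5}
Tree: B1–B2
Each bag holds 5 vertices, so the decomposition has width 4, which upper-bounds the treewidth. On the other hand G contains the 5-clique {0, 1, 2, 3, 5}. A clique must lie in a single bag of any decomposition, so no decomposition can have width below 4. Therefore the treewidth is 4.

4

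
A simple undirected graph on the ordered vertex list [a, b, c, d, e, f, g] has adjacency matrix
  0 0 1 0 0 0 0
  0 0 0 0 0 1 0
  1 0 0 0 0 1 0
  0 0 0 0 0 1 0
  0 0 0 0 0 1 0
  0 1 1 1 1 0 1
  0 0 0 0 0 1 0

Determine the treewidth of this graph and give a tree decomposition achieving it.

The largest bag has 2 vertices, giving width 1; this decomposition certifies tw(G) ≤ 1. Since G has at least one edge (e.g. f–d), it is not an edgeless graph, so tw(G) ≥ 1. Combining the bounds, tw(G) = 1.

Treewidth 1.
One optimal decomposition is:
Bags: B1 = {d, f}  B2 = {c, f}  B3 = {b, f}  B4 = {f, g}  B5 = {a, c}  B6 = {e, f}
Tree: B1–B2, B2–B3, B3–B4, B2–B5, B2–B6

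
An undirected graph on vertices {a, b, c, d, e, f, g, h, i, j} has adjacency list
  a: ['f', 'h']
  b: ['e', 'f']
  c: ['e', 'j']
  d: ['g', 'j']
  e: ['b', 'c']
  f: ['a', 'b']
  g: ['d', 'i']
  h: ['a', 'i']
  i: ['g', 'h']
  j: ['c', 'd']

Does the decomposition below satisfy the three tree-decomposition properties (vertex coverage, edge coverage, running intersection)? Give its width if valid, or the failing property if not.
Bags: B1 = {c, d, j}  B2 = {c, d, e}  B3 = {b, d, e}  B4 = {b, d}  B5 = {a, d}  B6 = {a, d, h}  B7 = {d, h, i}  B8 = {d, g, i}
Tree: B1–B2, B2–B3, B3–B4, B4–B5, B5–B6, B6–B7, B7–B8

No — vertex f appears in no bag.

A tree decomposition must satisfy three properties: every vertex lies in some bag; for every edge, both endpoints lie together in some bag; and for every vertex, the bags containing it form a connected subtree. Here vertex f appears in no bag, so the decomposition is invalid.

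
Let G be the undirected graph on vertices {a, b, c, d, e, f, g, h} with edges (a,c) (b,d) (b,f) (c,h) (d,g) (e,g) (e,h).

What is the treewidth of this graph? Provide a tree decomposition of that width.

Treewidth 1.
One such decomposition:
Bags: B1 = {a, c}  B2 = {c, h}  B3 = {e, h}  B4 = {e, g}  B5 = {d, g}  B6 = {b, d}  B7 = {b, f}
Tree: B1–B2, B2–B3, B3–B4, B4–B5, B5–B6, B6–B7

Each bag holds 2 vertices, so the decomposition has width 1, which upper-bounds the treewidth. G has an edge, so its treewidth is at least 1. Therefore the treewidth is 1.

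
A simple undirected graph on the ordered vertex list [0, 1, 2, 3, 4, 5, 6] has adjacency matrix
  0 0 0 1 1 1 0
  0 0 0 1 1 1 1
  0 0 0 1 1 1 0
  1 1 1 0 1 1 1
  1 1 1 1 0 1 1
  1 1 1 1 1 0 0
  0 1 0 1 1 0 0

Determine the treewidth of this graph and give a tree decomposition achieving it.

Treewidth 3.
One optimal decomposition is:
Bags: B1 = {1, 3, 4, 5}  B2 = {1, 3, 4, 6}  B3 = {0, 3, 4, 5}  B4 = {2, 3, 4, 5}
Tree: B1–B2, B1–B3, B1–B4

The largest bag has 4 vertices, giving width 3; this decomposition certifies tw(G) ≤ 3. On the other hand G contains the 4-clique {0, 3, 4, 5}. A clique must lie in a single bag of any decomposition, so no decomposition can have width below 3. Combining the bounds, tw(G) = 3.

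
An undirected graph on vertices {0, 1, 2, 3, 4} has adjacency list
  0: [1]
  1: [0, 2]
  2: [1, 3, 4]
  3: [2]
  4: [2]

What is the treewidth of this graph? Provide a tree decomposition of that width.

Every bag has size at most 2, so the width is 2 − 1 = 1 and tw(G) ≤ 1. Any graph with an edge has treewidth ≥ 1, and G has the edge 0–1. Therefore the treewidth is 1.

Treewidth 1.
Bags: B1 = {0, 1}  B2 = {1, 2}  B3 = {2, 3}  B4 = {2, 4}
Tree: B1–B2, B2–B3, B2–B4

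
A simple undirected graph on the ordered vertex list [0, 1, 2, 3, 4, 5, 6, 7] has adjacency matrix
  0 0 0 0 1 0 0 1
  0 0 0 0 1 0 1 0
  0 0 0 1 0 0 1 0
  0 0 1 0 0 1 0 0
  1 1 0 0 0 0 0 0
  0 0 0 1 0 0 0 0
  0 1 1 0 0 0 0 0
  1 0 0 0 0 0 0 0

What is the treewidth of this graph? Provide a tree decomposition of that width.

The largest bag has 2 vertices, giving width 1; this decomposition certifies tw(G) ≤ 1. Since G has at least one edge (e.g. 5–3), it is not an edgeless graph, so tw(G) ≥ 1. Therefore the treewidth is 1.

Treewidth 1.
One such decomposition:
Bags: B1 = {3, 5}  B2 = {2, 3}  B3 = {2, 6}  B4 = {1, 6}  B5 = {1, 4}  B6 = {0, 4}  B7 = {0, 7}
Tree: B1–B2, B2–B3, B3–B4, B4–B5, B5–B6, B6–B7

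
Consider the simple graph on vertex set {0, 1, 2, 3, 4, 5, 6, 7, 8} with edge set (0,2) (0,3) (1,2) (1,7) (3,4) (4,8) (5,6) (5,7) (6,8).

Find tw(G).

A width-2 tree decomposition is:
Bags: B1 = {0, 3, 4}  B2 = {0, 4, 8}  B3 = {0, 6, 8}  B4 = {0, 5, 6}  B5 = {0, 5, 7}  B6 = {0, 1, 7}  B7 = {0, 1, 2}
Tree: B1–B2, B2–B3, B3–B4, B4–B5, B5–B6, B6–B7
Each bag holds 3 vertices, so the decomposition has width 2, which upper-bounds the treewidth. Since 0–3–4–8–6–5–7–1–2–0 is a cycle in G, G is not acyclic. Forests are exactly the graphs of treewidth ≤ 1, so tw(G) ≥ 2. The upper and lower bounds meet at 2, so that is the treewidth.

2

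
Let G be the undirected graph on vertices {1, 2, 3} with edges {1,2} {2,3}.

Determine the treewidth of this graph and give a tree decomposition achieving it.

Treewidth 1.
One such decomposition:
Bags: B1 = {2, 3}  B2 = {1, 2}
Tree: B1–B2

Each bag holds 2 vertices, so the decomposition has width 1, which upper-bounds the treewidth. Since G has at least one edge (e.g. 3–2), it is not an edgeless graph, so tw(G) ≥ 1. Combining the bounds, tw(G) = 1.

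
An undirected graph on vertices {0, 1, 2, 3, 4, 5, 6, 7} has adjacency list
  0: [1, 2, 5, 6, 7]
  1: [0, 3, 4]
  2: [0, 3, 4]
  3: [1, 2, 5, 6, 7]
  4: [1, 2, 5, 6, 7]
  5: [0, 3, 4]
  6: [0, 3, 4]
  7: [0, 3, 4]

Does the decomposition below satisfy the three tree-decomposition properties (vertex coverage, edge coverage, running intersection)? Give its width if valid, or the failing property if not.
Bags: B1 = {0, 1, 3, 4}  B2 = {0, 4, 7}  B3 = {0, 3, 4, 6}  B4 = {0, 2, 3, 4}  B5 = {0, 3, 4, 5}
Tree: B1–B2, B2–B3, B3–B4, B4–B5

No — edge (3,7) lies in no bag.

A tree decomposition must satisfy three properties: every vertex lies in some bag; for every edge, both endpoints lie together in some bag; and for every vertex, the bags containing it form a connected subtree. Here edge (3,7) lies in no bag, so the decomposition is invalid.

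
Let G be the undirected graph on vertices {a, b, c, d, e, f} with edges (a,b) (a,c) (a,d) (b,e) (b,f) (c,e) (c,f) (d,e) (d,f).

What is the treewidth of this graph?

A width-3 tree decomposition is:
Bags: B1 = {a, d, e, f}  B2 = {a, c, e, f}  B3 = {a, b, e, f}
Tree: B1–B2, B2–B3
Every bag has size at most 4, so the width is 4 − 1 = 3 and tw(G) ≤ 3. For the lower bound: the 4 vertex sets {d,e}, {a,c}, {f}, {b} are disjoint, each induces a connected subgraph, and every pair is joined by at least one edge of G. Contracting each set to a single vertex therefore yields K_{4} as a minor, and since treewidth is minor-monotone, tw(G) ≥ tw(K_{4}) = 3. Therefore the treewidth is 3.

3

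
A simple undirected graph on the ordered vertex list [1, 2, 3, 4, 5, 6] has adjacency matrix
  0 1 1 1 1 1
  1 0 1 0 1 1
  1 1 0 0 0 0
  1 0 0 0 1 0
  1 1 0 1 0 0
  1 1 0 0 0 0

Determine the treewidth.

A width-2 tree decomposition is:
Bags: B1 = {1, 2, 5}  B2 = {1, 2, 3}  B3 = {1, 4, 5}  B4 = {1, 2, 6}
Tree: B1–B2, B1–B3, B2–B4
Every bag has size at most 3, so the width is 3 − 1 = 2 and tw(G) ≤ 2. On the other hand G contains the 3-clique {1, 2, 3}. A clique must lie in a single bag of any decomposition, so no decomposition can have width below 2. Hence tw(G) = 2 exactly.

2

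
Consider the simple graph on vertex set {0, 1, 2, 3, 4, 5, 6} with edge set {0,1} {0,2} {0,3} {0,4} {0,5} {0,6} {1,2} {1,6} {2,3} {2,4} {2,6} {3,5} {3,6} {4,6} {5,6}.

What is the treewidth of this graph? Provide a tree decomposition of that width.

Treewidth 3.
One optimal decomposition is:
Bags: B1 = {0, 2, 3, 6}  B2 = {0, 1, 2, 6}  B3 = {0, 3, 5, 6}  B4 = {0, 2, 4, 6}
Tree: B1–B2, B1–B3, B1–B4

Each bag holds 4 vertices, so the decomposition has width 3, which upper-bounds the treewidth. On the other hand G contains the 4-clique {0, 1, 2, 6}. A clique must lie in a single bag of any decomposition, so no decomposition can have width below 3. Hence tw(G) = 3 exactly.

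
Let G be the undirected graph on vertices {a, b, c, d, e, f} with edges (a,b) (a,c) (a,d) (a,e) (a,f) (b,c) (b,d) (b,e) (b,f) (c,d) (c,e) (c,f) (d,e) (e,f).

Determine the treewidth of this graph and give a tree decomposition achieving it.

The largest bag has 5 vertices, giving width 4; this decomposition certifies tw(G) ≤ 4. For the lower bound, the 5 vertices {a, b, c, d, e} are pairwise adjacent, and any tree decomposition puts a clique entirely inside one bag — forcing width ≥ 4. The upper and lower bounds meet at 4, so that is the treewidth.

Treewidth 4.
One optimal decomposition is:
Bags: B1 = {a, b, c, e, f}  B2 = {a, b, c, d, e}
Tree: B1–B2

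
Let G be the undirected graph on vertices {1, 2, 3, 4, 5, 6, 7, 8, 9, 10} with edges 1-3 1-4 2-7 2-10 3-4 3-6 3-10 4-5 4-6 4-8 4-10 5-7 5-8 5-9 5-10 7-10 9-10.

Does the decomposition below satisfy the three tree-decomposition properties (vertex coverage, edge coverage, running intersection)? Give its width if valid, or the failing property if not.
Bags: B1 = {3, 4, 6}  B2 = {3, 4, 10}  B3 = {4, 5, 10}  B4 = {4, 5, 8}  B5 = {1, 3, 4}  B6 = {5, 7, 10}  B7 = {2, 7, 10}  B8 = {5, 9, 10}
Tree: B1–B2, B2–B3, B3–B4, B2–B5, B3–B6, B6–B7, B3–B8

Yes; width 2.

Vertex coverage: the bags together contain {1, 2, 3, 4, 5, 6, 7, 8, 9, 10}, the full vertex set. Edge coverage: each edge of G has both endpoints in at least one bag. Running intersection: for every vertex, the bags containing it form a connected subtree. All three properties hold, so this is a valid tree decomposition of width max|bag| − 1 = 2, and hence tw(G) ≤ 2.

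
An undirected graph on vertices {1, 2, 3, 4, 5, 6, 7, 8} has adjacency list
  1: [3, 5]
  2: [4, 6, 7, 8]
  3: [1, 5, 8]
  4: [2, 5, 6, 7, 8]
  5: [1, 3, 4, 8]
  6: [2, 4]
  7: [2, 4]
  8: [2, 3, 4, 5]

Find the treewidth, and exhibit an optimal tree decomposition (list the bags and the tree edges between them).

Treewidth 2.
One optimal decomposition is:
Bags: B1 = {2, 4, 8}  B2 = {2, 4, 7}  B3 = {4, 5, 8}  B4 = {3, 5, 8}  B5 = {2, 4, 6}  B6 = {1, 3, 5}
Tree: B1–B2, B1–B3, B3–B4, B2–B5, B4–B6

Every bag has size at most 3, so the width is 3 − 1 = 2 and tw(G) ≤ 2. On the other hand G contains the 3-clique {1, 3, 5}. A clique must lie in a single bag of any decomposition, so no decomposition can have width below 2. Therefore the treewidth is 2.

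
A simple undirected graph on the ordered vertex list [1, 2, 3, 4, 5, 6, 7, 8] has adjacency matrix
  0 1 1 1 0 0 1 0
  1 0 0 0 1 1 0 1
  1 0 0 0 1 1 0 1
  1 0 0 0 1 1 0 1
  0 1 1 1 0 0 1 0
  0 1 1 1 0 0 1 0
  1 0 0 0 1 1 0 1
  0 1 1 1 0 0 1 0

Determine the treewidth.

4

A width-4 tree decomposition is:
Bags: B1 = {1, 2, 5, 6, 8}  B2 = {1, 5, 6, 7, 8}  B3 = {1, 4, 5, 6, 8}  B4 = {1, 3, 5, 6, 8}
Tree: B1–B2, B2–B3, B3–B4
The largest bag has 5 vertices, giving width 4; this decomposition certifies tw(G) ≤ 4. For the lower bound: the 5 vertex sets {2,5}, {7,8}, {4,6}, {1}, {3} are disjoint, each induces a connected subgraph, and every pair is joined by at least one edge of G. Contracting each set to a single vertex therefore yields K_{5} as a minor, and since treewidth is minor-monotone, tw(G) ≥ tw(K_{5}) = 4. The upper and lower bounds meet at 4, so that is the treewidth.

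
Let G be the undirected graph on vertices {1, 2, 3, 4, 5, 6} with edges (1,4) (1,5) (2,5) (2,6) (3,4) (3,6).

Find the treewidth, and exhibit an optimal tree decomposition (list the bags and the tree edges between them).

The largest bag has 3 vertices, giving width 2; this decomposition certifies tw(G) ≤ 2. The edges 6–3–4–1–5–2–6 form a cycle, so G is not a tree and its treewidth is at least 2. Therefore the treewidth is 2.

Treewidth 2.
One such decomposition:
Bags: B1 = {3, 4, 6}  B2 = {1, 4, 6}  B3 = {1, 5, 6}  B4 = {2, 5, 6}
Tree: B1–B2, B2–B3, B3–B4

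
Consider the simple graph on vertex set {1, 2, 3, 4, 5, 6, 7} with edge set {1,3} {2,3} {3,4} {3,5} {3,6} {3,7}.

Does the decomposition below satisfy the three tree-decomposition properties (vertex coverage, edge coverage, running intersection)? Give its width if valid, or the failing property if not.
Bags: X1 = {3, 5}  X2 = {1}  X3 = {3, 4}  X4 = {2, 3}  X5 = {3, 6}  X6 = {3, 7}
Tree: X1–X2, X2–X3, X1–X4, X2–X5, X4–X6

No — edge (3,1) lies in no bag.

A tree decomposition must satisfy three properties: every vertex lies in some bag; for every edge, both endpoints lie together in some bag; and for every vertex, the bags containing it form a connected subtree. Here edge (3,1) lies in no bag, so the decomposition is invalid.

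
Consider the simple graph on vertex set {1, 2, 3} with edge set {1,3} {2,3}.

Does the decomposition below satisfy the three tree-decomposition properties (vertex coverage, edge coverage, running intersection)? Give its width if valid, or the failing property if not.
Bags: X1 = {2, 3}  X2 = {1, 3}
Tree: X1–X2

Yes; width 1.

Every vertex of G appears in some bag (union = {1, 2, 3}); every edge is covered by a bag; and for each vertex v the set of bags containing v is connected in the bag tree. The decomposition is therefore valid. The largest bag has 2 vertices, so the width is 1.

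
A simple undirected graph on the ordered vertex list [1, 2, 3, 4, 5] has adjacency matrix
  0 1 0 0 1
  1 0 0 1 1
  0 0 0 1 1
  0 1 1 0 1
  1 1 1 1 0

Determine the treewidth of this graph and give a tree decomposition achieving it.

The largest bag has 3 vertices, giving width 2; this decomposition certifies tw(G) ≤ 2. On the other hand G contains the 3-clique {1, 2, 5}. A clique must lie in a single bag of any decomposition, so no decomposition can have width below 2. Hence tw(G) = 2 exactly.

Treewidth 2.
One such decomposition:
Bags: B1 = {2, 4, 5}  B2 = {3, 4, 5}  B3 = {1, 2, 5}
Tree: B1–B2, B1–B3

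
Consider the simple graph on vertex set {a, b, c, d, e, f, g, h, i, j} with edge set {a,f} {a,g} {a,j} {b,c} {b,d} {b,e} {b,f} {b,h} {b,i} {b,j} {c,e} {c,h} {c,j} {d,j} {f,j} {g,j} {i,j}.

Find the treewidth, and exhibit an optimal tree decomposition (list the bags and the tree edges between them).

The largest bag has 3 vertices, giving width 2; this decomposition certifies tw(G) ≤ 2. On the other hand G contains the 3-clique {a, g, j}. A clique must lie in a single bag of any decomposition, so no decomposition can have width below 2. Combining the bounds, tw(G) = 2.

Treewidth 2.
Bags: B1 = {b, c, j}  B2 = {b, i, j}  B3 = {b, f, j}  B4 = {b, c, e}  B5 = {a, f, j}  B6 = {b, c, h}  B7 = {b, d, j}  B8 = {a, g, j}
Tree: B1–B2, B2–B3, B1–B4, B3–B5, B1–B6, B3–B7, B5–B8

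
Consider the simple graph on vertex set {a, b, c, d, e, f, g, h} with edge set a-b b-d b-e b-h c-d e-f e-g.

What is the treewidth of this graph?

1

A width-1 tree decomposition is:
Bags: B1 = {b, e}  B2 = {b, d}  B3 = {e, f}  B4 = {c, d}  B5 = {b, h}  B6 = {a, b}  B7 = {e, g}
Tree: B1–B2, B1–B3, B2–B4, B1–B5, B1–B6, B3–B7
Every bag has size at most 2, so the width is 2 − 1 = 1 and tw(G) ≤ 1. G has an edge, so its treewidth is at least 1. Combining the bounds, tw(G) = 1.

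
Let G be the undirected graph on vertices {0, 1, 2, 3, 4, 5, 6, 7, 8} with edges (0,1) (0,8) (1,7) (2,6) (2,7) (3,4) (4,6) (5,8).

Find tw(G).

1

A width-1 tree decomposition is:
Bags: B1 = {3, 4}  B2 = {4, 6}  B3 = {2, 6}  B4 = {2, 7}  B5 = {1, 7}  B6 = {0, 1}  B7 = {0, 8}  B8 = {5, 8}
Tree: B1–B2, B2–B3, B3–B4, B4–B5, B5–B6, B6–B7, B7–B8
Every bag has size at most 2, so the width is 2 − 1 = 1 and tw(G) ≤ 1. Any graph with an edge has treewidth ≥ 1, and G has the edge 3–4. Combining the bounds, tw(G) = 1.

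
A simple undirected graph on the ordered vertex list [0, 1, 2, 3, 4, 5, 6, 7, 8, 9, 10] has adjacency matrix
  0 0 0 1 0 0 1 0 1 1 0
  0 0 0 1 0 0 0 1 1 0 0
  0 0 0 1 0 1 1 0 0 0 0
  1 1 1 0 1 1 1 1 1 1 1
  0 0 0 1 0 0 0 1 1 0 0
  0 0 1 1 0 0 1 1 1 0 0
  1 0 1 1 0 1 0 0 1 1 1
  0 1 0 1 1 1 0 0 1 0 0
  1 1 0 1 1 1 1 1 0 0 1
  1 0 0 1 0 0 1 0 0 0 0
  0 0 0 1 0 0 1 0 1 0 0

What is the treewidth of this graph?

3

A width-3 tree decomposition is:
Bags: B1 = {3, 5, 6, 8}  B2 = {2, 3, 5, 6}  B3 = {0, 3, 6, 8}  B4 = {3, 5, 7, 8}  B5 = {3, 6, 8, 10}  B6 = {1, 3, 7, 8}  B7 = {3, 4, 7, 8}  B8 = {0, 3, 6, 9}
Tree: B1–B2, B1–B3, B1–B4, B3–B5, B4–B6, B6–B7, B3–B8
Each bag holds 4 vertices, so the decomposition has width 3, which upper-bounds the treewidth. On the other hand G contains the 4-clique {1, 3, 7, 8}. A clique must lie in a single bag of any decomposition, so no decomposition can have width below 3. The upper and lower bounds meet at 3, so that is the treewidth.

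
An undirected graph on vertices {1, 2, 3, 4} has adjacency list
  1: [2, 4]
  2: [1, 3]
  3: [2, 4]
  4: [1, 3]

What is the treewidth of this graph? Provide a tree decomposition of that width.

Treewidth 2.
One optimal decomposition is:
Bags: B1 = {1, 2, 4}  B2 = {2, 3, 4}
Tree: B1–B2

The largest bag has 3 vertices, giving width 2; this decomposition certifies tw(G) ≤ 2. Since 2–1–4–3–2 is a cycle in G, G is not acyclic. Forests are exactly the graphs of treewidth ≤ 1, so tw(G) ≥ 2. Therefore the treewidth is 2.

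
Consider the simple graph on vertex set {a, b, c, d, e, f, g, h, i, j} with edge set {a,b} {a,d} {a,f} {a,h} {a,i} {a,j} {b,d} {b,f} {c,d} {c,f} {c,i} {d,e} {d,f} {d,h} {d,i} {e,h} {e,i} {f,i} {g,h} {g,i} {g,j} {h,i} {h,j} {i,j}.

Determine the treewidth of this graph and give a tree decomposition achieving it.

Treewidth 3.
Bags: B1 = {d, e, h, i}  B2 = {a, d, h, i}  B3 = {a, d, f, i}  B4 = {c, d, f, i}  B5 = {a, h, i, j}  B6 = {a, b, d, f}  B7 = {g, h, i, j}
Tree: B1–B2, B2–B3, B3–B4, B2–B5, B3–B6, B5–B7

Every bag has size at most 4, so the width is 4 − 1 = 3 and tw(G) ≤ 3. For the lower bound, the 4 vertices {a, b, d, f} are pairwise adjacent, and any tree decomposition puts a clique entirely inside one bag — forcing width ≥ 3. Therefore the treewidth is 3.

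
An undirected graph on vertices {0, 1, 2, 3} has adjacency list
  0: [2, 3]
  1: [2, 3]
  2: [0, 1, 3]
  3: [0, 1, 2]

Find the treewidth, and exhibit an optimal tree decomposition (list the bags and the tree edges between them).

Treewidth 2.
One such decomposition:
Bags: B1 = {1, 2, 3}  B2 = {0, 2, 3}
Tree: B1–B2

The largest bag has 3 vertices, giving width 2; this decomposition certifies tw(G) ≤ 2. Conversely, {0, 2, 3} is a clique of size 3, and the vertices of any clique must share a bag in every tree decomposition; so some bag has ≥ 3 vertices and tw(G) ≥ 2. Combining the bounds, tw(G) = 2.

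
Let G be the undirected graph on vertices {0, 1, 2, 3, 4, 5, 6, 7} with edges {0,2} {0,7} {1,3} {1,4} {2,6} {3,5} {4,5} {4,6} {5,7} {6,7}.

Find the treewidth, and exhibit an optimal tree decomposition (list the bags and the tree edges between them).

The largest bag has 3 vertices, giving width 2; this decomposition certifies tw(G) ≤ 2. For the lower bound, G contains the cycle 0–2–6–7–0, so G is not a forest; only forests have treewidth ≤ 1, hence tw(G) ≥ 2. The upper and lower bounds meet at 2, so that is the treewidth.

Treewidth 2.
One such decomposition:
Bags: B1 = {0, 2, 7}  B2 = {2, 6, 7}  B3 = {5, 6, 7}  B4 = {4, 5, 6}  B5 = {3, 4, 5}  B6 = {1, 3, 4}
Tree: B1–B2, B2–B3, B3–B4, B4–B5, B5–B6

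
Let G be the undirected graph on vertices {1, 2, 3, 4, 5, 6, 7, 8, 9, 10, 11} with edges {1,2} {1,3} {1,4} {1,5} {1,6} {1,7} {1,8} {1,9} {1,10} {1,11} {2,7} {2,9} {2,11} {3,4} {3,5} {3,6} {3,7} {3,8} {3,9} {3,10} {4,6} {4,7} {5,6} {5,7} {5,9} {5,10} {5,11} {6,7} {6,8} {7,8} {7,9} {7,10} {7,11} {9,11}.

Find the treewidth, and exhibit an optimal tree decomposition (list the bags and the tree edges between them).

Every bag has size at most 5, so the width is 5 − 1 = 4 and tw(G) ≤ 4. Conversely, {1, 2, 7, 9, 11} is a clique of size 5, and the vertices of any clique must share a bag in every tree decomposition; so some bag has ≥ 5 vertices and tw(G) ≥ 4. The upper and lower bounds meet at 4, so that is the treewidth.

Treewidth 4.
One optimal decomposition is:
Bags: B1 = {1, 3, 5, 6, 7}  B2 = {1, 3, 5, 7, 9}  B3 = {1, 3, 4, 6, 7}  B4 = {1, 3, 5, 7, 10}  B5 = {1, 3, 6, 7, 8}  B6 = {1, 5, 7, 9, 11}  B7 = {1, 2, 7, 9, 11}
Tree: B1–B2, B1–B3, B1–B4, B3–B5, B2–B6, B6–B7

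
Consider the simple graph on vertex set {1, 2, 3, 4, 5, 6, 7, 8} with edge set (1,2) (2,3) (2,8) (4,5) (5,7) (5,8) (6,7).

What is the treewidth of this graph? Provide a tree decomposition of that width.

Each bag holds 2 vertices, so the decomposition has width 1, which upper-bounds the treewidth. Any graph with an edge has treewidth ≥ 1, and G has the edge 5–4. The upper and lower bounds meet at 1, so that is the treewidth.

Treewidth 1.
One optimal decomposition is:
Bags: B1 = {4, 5}  B2 = {5, 8}  B3 = {5, 7}  B4 = {2, 8}  B5 = {2, 3}  B6 = {1, 2}  B7 = {6, 7}
Tree: B1–B2, B2–B3, B2–B4, B4–B5, B4–B6, B3–B7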